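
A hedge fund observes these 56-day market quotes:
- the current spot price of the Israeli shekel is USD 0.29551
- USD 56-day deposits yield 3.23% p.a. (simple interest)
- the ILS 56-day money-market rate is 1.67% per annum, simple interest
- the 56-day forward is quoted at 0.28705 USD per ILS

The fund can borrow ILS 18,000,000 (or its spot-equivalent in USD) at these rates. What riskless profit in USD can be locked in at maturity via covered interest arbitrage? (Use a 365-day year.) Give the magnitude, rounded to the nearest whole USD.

T = 56/365 years.
Route A — deposit ILS, sell forward: 18,000,000 × 1.002562192 × 0.28705 = USD 5,180,138.59.
Route B — convert at spot, deposit USD: 18,000,000 × 0.29551 × 1.004955616 = USD 5,345,539.81.
The quoted forward undervalues ILS, so borrow ILS, convert to USD at spot, deposit the USD at 3.23%, and buy ILS forward at 0.28705 to cover the loan.
The gap between the two covered legs is USD 165,401.

USD 165,401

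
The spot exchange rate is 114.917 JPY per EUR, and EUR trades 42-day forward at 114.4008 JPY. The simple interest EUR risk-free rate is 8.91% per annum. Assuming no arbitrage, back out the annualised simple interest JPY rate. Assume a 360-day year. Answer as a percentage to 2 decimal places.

T = 42/360 years.
By CIP, F/S equals the JPY-to-EUR growth ratio: 114.4008/114.917 = 0.9955081.
The EUR side grows by 1 + 0.0891×42/360 = 1.010395.
Hence g_JPY = 1.0058564.
(1.0058564 − 1)/T = 0.050198, i.e. 5.02%.

5.02%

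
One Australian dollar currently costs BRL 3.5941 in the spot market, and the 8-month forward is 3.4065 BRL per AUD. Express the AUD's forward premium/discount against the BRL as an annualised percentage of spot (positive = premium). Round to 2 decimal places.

T = 8/12 years.
Period premium: (3.4065 − 3.5941)/3.5941 = -0.0521967.
×(1/T) gives -7.83% p.a.

-7.83%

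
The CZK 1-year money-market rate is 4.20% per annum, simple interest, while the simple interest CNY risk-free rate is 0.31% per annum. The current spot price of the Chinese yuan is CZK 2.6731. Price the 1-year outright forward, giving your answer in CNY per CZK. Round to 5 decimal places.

T = 1 year.
Growth of 1 CZK over T: 1 + 0.0420×1 = 1.042000.
CNY accumulates by 1 + 0.0031×1 = 1.003100.
So F = 2.6731 × 1.042000 / 1.003100 = 2.776762 (CZK/CNY).
Invert for CNY per CZK: 1 / 2.776762 = 0.36013.

0.36013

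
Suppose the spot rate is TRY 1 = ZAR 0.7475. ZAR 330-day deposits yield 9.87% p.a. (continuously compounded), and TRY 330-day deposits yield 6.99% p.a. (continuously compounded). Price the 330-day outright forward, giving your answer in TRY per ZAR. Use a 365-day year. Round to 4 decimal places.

T = 330/365 years.
ZAR accumulates by e^(0.0987×330/365) = 1.0933382.
TRY growth factor: e^(0.0699×330/365) = 1.0652369.
CIP: F = S · (grow ZAR)/(grow TRY) = 0.7475 × 1.0933382/1.0652369 = 0.7672193 ZAR per TRY.
Invert for TRY per ZAR: 1 / 0.7672193 = 1.3034.

1.3034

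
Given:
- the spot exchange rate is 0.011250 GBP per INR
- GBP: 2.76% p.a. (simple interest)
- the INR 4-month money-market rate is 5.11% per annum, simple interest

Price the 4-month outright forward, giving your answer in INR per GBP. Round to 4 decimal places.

89.5788

T = 4/12 years.
GBP accumulates by 1 + 0.0276×4/12 = 1.009200.
Growth of 1 INR over T: 1 + 0.0511×4/12 = 1.01703333.
Forward (GBP per INR) = 0.01125 × 1.009200 / 1.01703333 = 0.011163351.
Invert for INR per GBP: 1 / 0.011163351 = 89.5788.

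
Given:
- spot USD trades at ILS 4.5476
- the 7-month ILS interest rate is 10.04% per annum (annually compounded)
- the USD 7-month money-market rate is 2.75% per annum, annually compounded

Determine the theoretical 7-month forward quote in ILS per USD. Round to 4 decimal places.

T = 7/12 years.
ILS accumulates by (1 + 0.1004)^(7/12) = 1.0573964.
USD accumulates by (1 + 0.0275)^(7/12) = 1.0159509.
Forward (ILS per USD) = 4.5476 × 1.0573964 / 1.0159509 = 4.733118.

4.7331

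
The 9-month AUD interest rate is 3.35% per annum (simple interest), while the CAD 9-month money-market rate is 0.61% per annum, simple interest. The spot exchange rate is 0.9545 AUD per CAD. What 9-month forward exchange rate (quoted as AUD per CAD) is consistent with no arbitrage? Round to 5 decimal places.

T = 9/12 years.
Growth of 1 AUD over T: 1 + 0.0335×9/12 = 1.025125.
Growth of 1 CAD over T: 1 + 0.0061×9/12 = 1.004575.
Forward (AUD per CAD) = 0.9545 × 1.025125 / 1.004575 = 0.9740256.

0.97403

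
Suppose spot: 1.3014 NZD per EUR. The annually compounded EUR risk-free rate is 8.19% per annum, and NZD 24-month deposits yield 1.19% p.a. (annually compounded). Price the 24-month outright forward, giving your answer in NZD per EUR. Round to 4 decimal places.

1.1384

T = 2 years.
Growth of 1 NZD over T: (1 + 0.0119)^2 = 1.0239416.
EUR accumulates by (1 + 0.0819)^2 = 1.1705076.
Forward (NZD per EUR) = 1.3014 × 1.0239416 / 1.1705076 = 1.138444.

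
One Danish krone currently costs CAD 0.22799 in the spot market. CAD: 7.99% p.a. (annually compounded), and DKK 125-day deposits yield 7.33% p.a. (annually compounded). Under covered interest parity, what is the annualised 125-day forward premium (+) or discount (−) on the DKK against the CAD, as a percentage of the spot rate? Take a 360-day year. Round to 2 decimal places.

T = 125/360 years.
No-arbitrage forward: 0.22799 × 1.0270498 / 1.0248659 = 0.22847583 CAD/DKK.
(F − S)/S ÷ T = (0.22847583 − 0.22799)/0.22799/(125/360) = 0.006137 → 0.61%.

+0.61%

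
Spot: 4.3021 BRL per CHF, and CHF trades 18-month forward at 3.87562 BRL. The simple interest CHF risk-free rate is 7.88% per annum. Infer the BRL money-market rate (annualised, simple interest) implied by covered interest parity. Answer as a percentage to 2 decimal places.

0.49%

T = 18/12 years.
F/S = 3.87562/4.3021 = 0.9008670 = (growth of BRL) / (growth of CHF).
CHF growth factor: 1 + 0.0788×18/12 = 1.118200.
Hence g_BRL = 1.0073495.
(1.0073495 − 1)/T = 0.004900, i.e. 0.49%.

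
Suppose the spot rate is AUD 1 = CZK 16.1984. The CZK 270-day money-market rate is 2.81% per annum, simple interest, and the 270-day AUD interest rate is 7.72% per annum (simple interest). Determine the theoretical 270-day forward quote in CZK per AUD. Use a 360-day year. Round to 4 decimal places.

15.6345

T = 270/360 years.
Growth of 1 CZK over T: 1 + 0.0281×270/360 = 1.021075.
Growth of 1 AUD over T: 1 + 0.0772×270/360 = 1.057900.
So F = 16.1984 × 1.021075 / 1.057900 = 15.634541 (CZK/AUD).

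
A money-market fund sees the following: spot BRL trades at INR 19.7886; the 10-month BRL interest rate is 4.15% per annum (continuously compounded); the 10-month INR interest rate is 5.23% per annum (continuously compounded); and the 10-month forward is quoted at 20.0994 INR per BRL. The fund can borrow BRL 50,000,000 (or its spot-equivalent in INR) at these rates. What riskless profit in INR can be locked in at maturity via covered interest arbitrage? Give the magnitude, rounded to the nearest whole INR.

T = 10/12 years.
Route A — deposit BRL, sell forward: 50,000,000 × 1.035188290473 × 20.0994 = INR 1,040,333,176.28.
Route B — convert at spot, deposit INR: 50,000,000 × 19.7886 × 1.044547036272 = INR 1,033,506,174.10.
The quoted forward overvalues BRL, so borrow INR, buy BRL at spot, deposit the BRL at 4.15%, and sell the proceeds forward at 20.0994.
Arbitrage profit = |1,040,333,176.28 − 1,033,506,174.10| = INR 6,827,002.

INR 6,827,002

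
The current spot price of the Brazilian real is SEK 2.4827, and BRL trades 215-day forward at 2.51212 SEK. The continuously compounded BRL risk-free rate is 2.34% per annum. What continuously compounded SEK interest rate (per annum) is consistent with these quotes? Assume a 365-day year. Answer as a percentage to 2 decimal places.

T = 215/365 years.
By CIP, F/S equals the SEK-to-BRL growth ratio: 2.51212/2.4827 = 1.0118500.
The BRL side grows by e^(0.0234×215/365) = 1.013879.
That pins the SEK growth at 1.0258935.
Take logs: ln 1.0258935 / (215/365) = 0.043399, so 4.34%.

4.34%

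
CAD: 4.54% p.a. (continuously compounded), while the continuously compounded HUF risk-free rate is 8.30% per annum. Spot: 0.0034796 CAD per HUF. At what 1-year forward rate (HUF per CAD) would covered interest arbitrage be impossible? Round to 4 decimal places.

T = 1 year.
Growth of 1 CAD over T: e^(0.0454×1) = 1.046446355.
Growth of 1 HUF over T: e^(0.0830×1) = 1.086541809.
So F = 0.0034796 × 1.046446355 / 1.086541809 = 0.00335119616 (CAD/HUF).
Quoted the other way: 1/0.00335119616 = 298.4009 HUF per CAD.

298.4009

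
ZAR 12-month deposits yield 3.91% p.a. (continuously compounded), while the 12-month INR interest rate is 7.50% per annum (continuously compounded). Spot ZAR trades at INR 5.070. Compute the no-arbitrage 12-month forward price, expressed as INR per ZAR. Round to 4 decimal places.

T = 1 year.
Growth of 1 INR over T: e^(0.0750×1) = 1.0778842.
ZAR accumulates by e^(0.0391×1) = 1.0398745.
So F = 5.07 × 1.0778842 / 1.0398745 = 5.255320 (INR/ZAR).

5.2553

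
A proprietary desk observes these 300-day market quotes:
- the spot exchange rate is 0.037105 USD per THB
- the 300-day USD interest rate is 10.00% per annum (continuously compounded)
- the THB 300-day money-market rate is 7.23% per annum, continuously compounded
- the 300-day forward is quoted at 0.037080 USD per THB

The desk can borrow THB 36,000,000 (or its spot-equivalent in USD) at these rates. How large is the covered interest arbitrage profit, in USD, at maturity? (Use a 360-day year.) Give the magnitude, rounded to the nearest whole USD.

USD 34,086

T = 300/360 years.
Invest the THB and cover forward: 36,000,000 × 1.062102039 × 0.037080 = USD 1,417,778.77.
Convert at spot and invest in USD: 36,000,000 × 0.037105 × 1.08690405 = USD 1,451,864.69.
The quoted forward undervalues THB, so borrow THB, convert to USD at spot, deposit the USD at 10.00%, and buy THB forward at 0.037080 to cover the loan.
Arbitrage profit = |1,417,778.77 − 1,451,864.69| = USD 34,086.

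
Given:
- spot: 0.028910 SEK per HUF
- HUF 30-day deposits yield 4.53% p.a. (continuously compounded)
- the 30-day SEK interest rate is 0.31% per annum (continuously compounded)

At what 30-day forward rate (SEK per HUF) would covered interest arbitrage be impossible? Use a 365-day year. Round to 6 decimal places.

0.028810

T = 30/365 years.
SEK accumulates by e^(0.0031×30/365) = 1.0002548.
HUF accumulates by e^(0.0453×30/365) = 1.0037302.
So F = 0.02891 × 1.0002548 / 1.0037302 = 0.02880990 (SEK/HUF).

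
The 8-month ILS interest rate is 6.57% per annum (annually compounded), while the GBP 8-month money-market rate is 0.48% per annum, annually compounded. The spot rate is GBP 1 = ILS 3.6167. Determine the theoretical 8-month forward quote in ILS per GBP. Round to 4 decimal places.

T = 8/12 years.
Growth of 1 ILS over T: (1 + 0.0657)^(8/12) = 1.0433339.
GBP accumulates by (1 + 0.0048)^(8/12) = 1.0031974.
So F = 3.6167 × 1.0433339 / 1.0031974 = 3.761399 (ILS/GBP).

3.7614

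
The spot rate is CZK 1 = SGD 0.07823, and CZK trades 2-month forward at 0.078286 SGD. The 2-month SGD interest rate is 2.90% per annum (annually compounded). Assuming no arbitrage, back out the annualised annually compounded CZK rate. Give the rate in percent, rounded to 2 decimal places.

T = 2/12 years.
F/S = 0.078286/0.07823 = 1.0007158 = (growth of SGD) / (growth of CZK).
SGD growth factor: (1 + 0.0290)^(2/12) = 1.0047759.
So the CZK growth factor = 1.0040572.
Annualise: 1.0040572^(12/2) − 1 = 0.024591 = 2.46%.

2.46%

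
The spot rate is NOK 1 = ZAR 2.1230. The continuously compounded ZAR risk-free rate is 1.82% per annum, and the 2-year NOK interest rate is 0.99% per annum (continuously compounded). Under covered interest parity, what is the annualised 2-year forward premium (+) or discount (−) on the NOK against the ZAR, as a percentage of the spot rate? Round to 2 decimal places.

+0.84%

T = 2 years.
No-arbitrage forward: 2.123 × 1.0370706 / 1.0199973 = 2.1585360 ZAR/NOK.
(F − S)/S ÷ T = (2.1585360 − 2.123)/2.123/2 = 0.008369 → 0.84%.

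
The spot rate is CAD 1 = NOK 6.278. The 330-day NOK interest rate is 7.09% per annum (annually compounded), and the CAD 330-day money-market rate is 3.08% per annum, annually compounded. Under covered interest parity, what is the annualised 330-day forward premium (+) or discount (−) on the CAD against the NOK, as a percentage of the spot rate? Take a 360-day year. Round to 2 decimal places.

T = 330/360 years.
F = S · g_NOK/g_CAD = 6.278 × 1.0648044/1.0281975 = 6.501516.
Annualised premium = (F − S)/S × (1/T) = (6.501516 − 6.278)/6.278 ÷ (330/360) = 3.88%.

+3.88%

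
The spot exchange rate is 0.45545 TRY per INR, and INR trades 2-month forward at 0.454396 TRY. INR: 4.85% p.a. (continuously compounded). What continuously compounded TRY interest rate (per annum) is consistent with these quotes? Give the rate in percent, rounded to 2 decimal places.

3.46%

T = 2/12 years.
F/S = 0.454396/0.45545 = 0.9976858 = (growth of TRY) / (growth of INR).
INR growth factor: e^(0.0485×2/12) = 1.0081161.
That pins the TRY growth at 1.0057831.
Take logs: ln 1.0057831 / (2/12) = 0.034599, so 3.46%.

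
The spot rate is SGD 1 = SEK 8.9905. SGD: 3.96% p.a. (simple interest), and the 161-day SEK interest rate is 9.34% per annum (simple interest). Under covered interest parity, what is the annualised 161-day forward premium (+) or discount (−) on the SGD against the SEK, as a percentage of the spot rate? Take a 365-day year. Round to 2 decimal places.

T = 161/365 years.
No-arbitrage forward: 8.9905 × 1.0411984 / 1.0174674 = 9.2001908 SEK/SGD.
(F − S)/S ÷ T = (9.2001908 − 8.9905)/8.9905/(161/365) = 0.052876 → 5.29%.

+5.29%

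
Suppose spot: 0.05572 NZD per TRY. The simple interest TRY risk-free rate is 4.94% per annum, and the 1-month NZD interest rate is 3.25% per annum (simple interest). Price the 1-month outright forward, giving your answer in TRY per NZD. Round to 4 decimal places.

17.9721

T = 1/12 years.
NZD accumulates by 1 + 0.0325×1/12 = 1.00270833.
Growth of 1 TRY over T: 1 + 0.0494×1/12 = 1.00411667.
So F = 0.05572 × 1.00270833 / 1.00411667 = 0.055641849 (NZD/TRY).
Invert for TRY per NZD: 1 / 0.055641849 = 17.9721.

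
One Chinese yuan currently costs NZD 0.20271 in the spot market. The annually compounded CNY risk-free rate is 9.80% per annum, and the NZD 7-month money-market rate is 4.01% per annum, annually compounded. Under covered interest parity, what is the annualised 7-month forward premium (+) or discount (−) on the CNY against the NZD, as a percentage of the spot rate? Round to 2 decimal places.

T = 7/12 years.
F = S · g_NZD/g_CNY = 0.20271 × 1.0231999/1.0560505 = 0.19640429.
(F − S)/S ÷ T = (0.19640429 − 0.20271)/0.20271/(7/12) = -0.053326 → -5.33%.

-5.33%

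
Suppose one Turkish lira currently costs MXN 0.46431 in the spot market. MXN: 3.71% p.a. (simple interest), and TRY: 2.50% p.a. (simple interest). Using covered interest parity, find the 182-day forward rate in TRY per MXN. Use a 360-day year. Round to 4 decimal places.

T = 182/360 years.
MXN growth factor: 1 + 0.0371×182/360 = 1.0187561.
Growth of 1 TRY over T: 1 + 0.0250×182/360 = 1.0126389.
Forward (MXN per TRY) = 0.46431 × 1.0187561 / 1.0126389 = 0.4671148.
Quoted the other way: 1/0.4671148 = 2.1408 TRY per MXN.

2.1408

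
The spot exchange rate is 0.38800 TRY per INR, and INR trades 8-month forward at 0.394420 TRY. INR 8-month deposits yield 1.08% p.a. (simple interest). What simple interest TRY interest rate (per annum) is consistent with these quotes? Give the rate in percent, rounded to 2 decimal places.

3.58%

T = 8/12 years.
CIP gives F = S · g_TRY/g_INR, so g_TRY/g_INR = 0.39442/0.388 = 1.0165464.
The INR side grows by 1 + 0.0108×8/12 = 1.007200.
That pins the TRY growth at 1.0238655.
(1.0238655 − 1)/T = 0.035798, i.e. 3.58%.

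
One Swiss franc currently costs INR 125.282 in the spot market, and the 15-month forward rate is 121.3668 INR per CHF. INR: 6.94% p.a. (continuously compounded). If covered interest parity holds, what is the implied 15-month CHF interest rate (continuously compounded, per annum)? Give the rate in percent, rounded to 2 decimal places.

T = 15/12 years.
CIP gives F = S · g_INR/g_CHF, so g_INR/g_CHF = 121.3668/125.282 = 0.9687489.
The INR side grows by e^(0.0694×15/12) = 1.090624.
That pins the CHF growth at 1.1258067.
Take logs: ln 1.1258067 / (15/12) = 0.094800, so 9.48%.

9.48%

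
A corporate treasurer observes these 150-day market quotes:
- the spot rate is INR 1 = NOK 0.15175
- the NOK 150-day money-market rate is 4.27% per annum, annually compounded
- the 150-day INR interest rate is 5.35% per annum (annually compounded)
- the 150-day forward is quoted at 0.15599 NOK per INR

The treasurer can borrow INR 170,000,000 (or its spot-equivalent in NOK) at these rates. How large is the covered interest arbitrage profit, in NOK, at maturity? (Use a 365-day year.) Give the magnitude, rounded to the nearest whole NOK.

NOK 847,779

T = 150/365 years.
Route A — deposit INR, sell forward: 170,000,000 × 1.0216493564 × 0.15599 = NOK 27,092,404.13.
Route B — convert at spot, deposit NOK: 170,000,000 × 0.15175 × 1.0173321192 = NOK 26,244,625.35.
The quoted forward overvalues INR, so borrow NOK, buy INR at spot, deposit the INR at 5.35%, and sell the proceeds forward at 0.15599.
The gap between the two covered legs is NOK 847,779.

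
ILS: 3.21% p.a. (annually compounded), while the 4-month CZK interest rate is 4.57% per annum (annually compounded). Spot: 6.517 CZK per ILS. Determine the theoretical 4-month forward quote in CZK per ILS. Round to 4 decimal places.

6.5455

T = 4/12 years.
Growth of 1 CZK over T: (1 + 0.0457)^(4/12) = 1.015007.
ILS growth factor: (1 + 0.0321)^(4/12) = 1.0105875.
CIP: F = S · (grow CZK)/(grow ILS) = 6.517 × 1.015007/1.0105875 = 6.545500 CZK per ILS.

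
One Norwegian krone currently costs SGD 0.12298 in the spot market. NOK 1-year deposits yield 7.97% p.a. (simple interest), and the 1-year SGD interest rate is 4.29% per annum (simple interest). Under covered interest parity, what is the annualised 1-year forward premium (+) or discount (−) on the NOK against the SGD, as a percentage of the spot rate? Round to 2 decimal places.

-3.41%

T = 1 year.
F = S · g_SGD/g_NOK = 0.12298 × 1.042900/1.079700 = 0.11878841.
Annualised premium = (F − S)/S × (1/T) = (0.11878841 − 0.12298)/0.12298 ÷ 1 = -3.41%.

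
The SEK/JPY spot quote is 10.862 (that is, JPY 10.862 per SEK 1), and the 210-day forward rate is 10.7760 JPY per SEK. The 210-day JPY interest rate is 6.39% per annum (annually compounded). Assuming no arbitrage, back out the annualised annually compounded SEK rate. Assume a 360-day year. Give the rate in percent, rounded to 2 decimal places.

7.85%

T = 210/360 years.
CIP gives F = S · g_JPY/g_SEK, so g_JPY/g_SEK = 10.776/10.862 = 0.9920825.
JPY growth factor: (1 + 0.0639)^(210/360) = 1.0367932.
That pins the SEK growth at 1.0450675.
Annualise: 1.0450675^(360/210) − 1 = 0.078497 = 7.85%.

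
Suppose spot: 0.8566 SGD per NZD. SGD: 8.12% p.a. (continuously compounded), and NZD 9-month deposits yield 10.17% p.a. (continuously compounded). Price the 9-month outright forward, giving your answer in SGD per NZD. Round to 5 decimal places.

0.84353

T = 9/12 years.
Growth of 1 SGD over T: e^(0.0812×9/12) = 1.0627926.
Growth of 1 NZD over T: e^(0.1017×9/12) = 1.0792593.
CIP: F = S · (grow SGD)/(grow NZD) = 0.8566 × 1.0627926/1.0792593 = 0.8435305 SGD per NZD.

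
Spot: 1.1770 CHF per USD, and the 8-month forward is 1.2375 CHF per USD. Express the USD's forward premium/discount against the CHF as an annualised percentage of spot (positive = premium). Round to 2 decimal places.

+7.71%

T = 8/12 years.
(F − S)/S = (1.2375 − 1.177)/1.177 = 0.0514019.
Per annum: 0.0514019 / (8/12) = 0.077103 = 7.71%.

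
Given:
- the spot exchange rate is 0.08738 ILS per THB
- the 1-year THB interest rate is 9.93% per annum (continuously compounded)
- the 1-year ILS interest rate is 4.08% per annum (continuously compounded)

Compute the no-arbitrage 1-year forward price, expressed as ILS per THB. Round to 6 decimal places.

0.082415

T = 1 year.
Growth of 1 ILS over T: e^(0.0408×1) = 1.0416438.
THB accumulates by e^(0.0993×1) = 1.1043976.
CIP: F = S · (grow ILS)/(grow THB) = 0.08738 × 1.0416438/1.1043976 = 0.08241492 ILS per THB.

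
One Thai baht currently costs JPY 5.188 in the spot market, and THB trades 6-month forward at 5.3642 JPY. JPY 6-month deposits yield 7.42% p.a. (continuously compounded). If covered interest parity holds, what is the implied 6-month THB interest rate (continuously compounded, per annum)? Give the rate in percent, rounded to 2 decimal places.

T = 6/12 years.
F/S = 5.3642/5.188 = 1.0339630 = (growth of JPY) / (growth of THB).
JPY growth factor: e^(0.0742×6/12) = 1.0377968.
Hence g_THB = 1.0037079.
r = ln(1.0037079)/(6/12) = 0.007402 → 0.74%.

0.74%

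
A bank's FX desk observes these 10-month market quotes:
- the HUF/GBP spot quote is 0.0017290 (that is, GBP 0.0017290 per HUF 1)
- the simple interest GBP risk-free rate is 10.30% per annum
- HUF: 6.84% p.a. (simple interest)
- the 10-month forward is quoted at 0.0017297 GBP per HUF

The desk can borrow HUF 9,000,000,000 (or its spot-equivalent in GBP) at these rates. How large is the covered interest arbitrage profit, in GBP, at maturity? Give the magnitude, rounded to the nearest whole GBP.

T = 10/12 years.
Keep in HUF, deliver into the forward: 9,000,000,000·1.057000·0.0017297 = GBP 16,454,636.10.
Swap to GBP now, deposit: 9,000,000,000·0.0017290·1.0858333333 = GBP 16,896,652.50.
The quoted forward undervalues HUF, so borrow HUF, convert to GBP at spot, deposit the GBP at 10.30%, and buy HUF forward at 0.0017297 to cover the loan.
Arbitrage profit = |16,454,636.10 − 16,896,652.50| = GBP 442,016.

GBP 442,016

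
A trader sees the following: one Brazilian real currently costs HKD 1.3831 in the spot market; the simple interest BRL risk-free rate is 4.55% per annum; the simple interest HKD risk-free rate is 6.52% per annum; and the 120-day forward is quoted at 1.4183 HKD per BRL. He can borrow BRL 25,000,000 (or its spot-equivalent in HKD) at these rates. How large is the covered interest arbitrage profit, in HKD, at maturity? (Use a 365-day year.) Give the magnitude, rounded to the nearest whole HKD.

T = 120/365 years.
Route A — deposit BRL, sell forward: 25,000,000 × 1.0149589041 × 1.4183 = HKD 35,987,905.34.
Route B — convert at spot, deposit HKD: 25,000,000 × 1.3831 × 1.0214356164 = HKD 35,318,690.03.
The quoted forward overvalues BRL, so borrow HKD, buy BRL at spot, deposit the BRL at 4.55%, and sell the proceeds forward at 1.4183.
Profit = 35,987,905.34 − 35,318,690.03 = HKD 669,215.

HKD 669,215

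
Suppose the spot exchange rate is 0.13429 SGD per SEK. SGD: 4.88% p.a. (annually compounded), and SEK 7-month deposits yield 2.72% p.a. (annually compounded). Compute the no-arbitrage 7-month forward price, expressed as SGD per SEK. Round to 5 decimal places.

0.13593

T = 7/12 years.
SGD accumulates by (1 + 0.0488)^(7/12) = 1.0281837.
Growth of 1 SEK over T: (1 + 0.0272)^(7/12) = 1.0157779.
CIP: F = S · (grow SGD)/(grow SEK) = 0.13429 × 1.0281837/1.0157779 = 0.1359301 SGD per SEK.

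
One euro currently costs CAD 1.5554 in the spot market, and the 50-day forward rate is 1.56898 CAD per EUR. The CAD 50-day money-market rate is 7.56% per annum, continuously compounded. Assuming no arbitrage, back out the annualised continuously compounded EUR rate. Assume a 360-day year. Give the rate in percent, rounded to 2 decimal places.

1.30%

T = 50/360 years.
By CIP, F/S equals the CAD-to-EUR growth ratio: 1.56898/1.5554 = 1.0087309.
The CAD side grows by e^(0.0756×50/360) = 1.0105553.
That pins the EUR growth at 1.0018086.
r = ln(1.0018086)/(50/360) = 0.013010 → 1.30%.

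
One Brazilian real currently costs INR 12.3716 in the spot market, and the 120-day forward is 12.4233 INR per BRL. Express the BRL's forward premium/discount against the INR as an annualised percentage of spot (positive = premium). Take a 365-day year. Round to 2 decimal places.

T = 120/365 years.
BRL trades forward at +0.41789% vs spot over the period.
×(1/T) gives 1.27% p.a.

+1.27%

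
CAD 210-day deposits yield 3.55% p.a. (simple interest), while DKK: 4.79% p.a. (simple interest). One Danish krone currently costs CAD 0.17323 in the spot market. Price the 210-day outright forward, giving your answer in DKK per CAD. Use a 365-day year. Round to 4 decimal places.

T = 210/365 years.
CAD growth factor: 1 + 0.0355×210/365 = 1.0204247.
DKK accumulates by 1 + 0.0479×210/365 = 1.0275589.
Forward (CAD per DKK) = 0.17323 × 1.0204247 / 1.0275589 = 0.1720273.
Invert for DKK per CAD: 1 / 0.1720273 = 5.8130.

5.8130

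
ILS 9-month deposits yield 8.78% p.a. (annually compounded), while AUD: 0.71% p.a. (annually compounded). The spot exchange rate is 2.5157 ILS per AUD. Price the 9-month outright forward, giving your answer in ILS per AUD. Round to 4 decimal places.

2.6654

T = 9/12 years.
ILS growth factor: (1 + 0.0878)^(9/12) = 1.0651525.
AUD growth factor: (1 + 0.0071)^(9/12) = 1.0053203.
So F = 2.5157 × 1.0651525 / 1.0053203 = 2.665423 (ILS/AUD).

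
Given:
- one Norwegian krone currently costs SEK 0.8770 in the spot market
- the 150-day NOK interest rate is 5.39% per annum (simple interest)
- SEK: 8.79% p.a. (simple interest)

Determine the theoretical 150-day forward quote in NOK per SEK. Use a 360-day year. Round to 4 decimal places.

1.1247

T = 150/360 years.
SEK growth factor: 1 + 0.0879×150/360 = 1.036625.
NOK accumulates by 1 + 0.0539×150/360 = 1.0224583.
So F = 0.877 × 1.036625 / 1.0224583 = 0.8891513 (SEK/NOK).
Invert for NOK per SEK: 1 / 0.8891513 = 1.1247.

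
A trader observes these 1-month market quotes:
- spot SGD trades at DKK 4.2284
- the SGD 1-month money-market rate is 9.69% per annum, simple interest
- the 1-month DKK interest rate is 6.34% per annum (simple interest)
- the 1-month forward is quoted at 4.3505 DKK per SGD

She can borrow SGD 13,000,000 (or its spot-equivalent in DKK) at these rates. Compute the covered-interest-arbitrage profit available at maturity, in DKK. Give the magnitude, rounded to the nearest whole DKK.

T = 1/12 years.
Invest the SGD and cover forward: 13,000,000 × 1.008075 × 4.3505 = DKK 57,013,193.74.
Convert at spot and invest in DKK: 13,000,000 × 4.2284 × 1.0052833333 = DKK 55,259,620.60.
The quoted forward overvalues SGD, so borrow DKK, buy SGD at spot, deposit the SGD at 9.69%, and sell the proceeds forward at 4.3505.
Arbitrage profit = |57,013,193.74 − 55,259,620.60| = DKK 1,753,573.

DKK 1,753,573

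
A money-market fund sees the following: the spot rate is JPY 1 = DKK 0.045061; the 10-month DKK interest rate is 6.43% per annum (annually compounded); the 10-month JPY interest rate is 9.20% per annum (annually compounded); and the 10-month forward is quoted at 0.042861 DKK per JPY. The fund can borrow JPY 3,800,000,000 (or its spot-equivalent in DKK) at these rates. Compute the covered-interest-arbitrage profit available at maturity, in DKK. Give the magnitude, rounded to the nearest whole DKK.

DKK 5,092,826

T = 10/12 years.
Route A — deposit JPY, sell forward: 3,800,000,000 × 1.07609892772 × 0.042861 = DKK 175,266,169.34.
Route B — convert at spot, deposit DKK: 3,800,000,000 × 0.045061 × 1.05330315519 = DKK 180,358,995.21.
The quoted forward undervalues JPY, so borrow JPY, convert to DKK at spot, deposit the DKK at 6.43%, and buy JPY forward at 0.042861 to cover the loan.
Profit = 180,358,995.21 − 175,266,169.34 = DKK 5,092,826.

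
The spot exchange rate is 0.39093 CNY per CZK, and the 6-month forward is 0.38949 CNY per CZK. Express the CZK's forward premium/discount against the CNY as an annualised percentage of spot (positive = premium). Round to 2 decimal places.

T = 6/12 years.
Period premium: (0.38949 − 0.39093)/0.39093 = -0.0036835.
Annualise by dividing by T: -0.0036835 / (6/12) = -0.007367 → -0.74%.

-0.74%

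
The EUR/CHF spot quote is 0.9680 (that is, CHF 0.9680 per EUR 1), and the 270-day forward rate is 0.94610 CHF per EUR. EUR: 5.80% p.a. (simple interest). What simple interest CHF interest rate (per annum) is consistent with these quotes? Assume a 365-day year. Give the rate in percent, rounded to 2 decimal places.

T = 270/365 years.
CIP gives F = S · g_CHF/g_EUR, so g_CHF/g_EUR = 0.9461/0.968 = 0.9773760.
EUR growth factor: 1 + 0.0580×270/365 = 1.0429041.
Hence g_CHF = 1.0193094.
(1.0193094 − 1)/T = 0.026103, i.e. 2.61%.

2.61%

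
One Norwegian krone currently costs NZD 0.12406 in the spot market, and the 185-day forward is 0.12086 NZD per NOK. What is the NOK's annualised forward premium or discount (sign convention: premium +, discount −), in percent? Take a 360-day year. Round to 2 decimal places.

T = 185/360 years.
NOK trades forward at -2.57940% vs spot over the period.
×(1/T) gives -5.02% p.a.

-5.02%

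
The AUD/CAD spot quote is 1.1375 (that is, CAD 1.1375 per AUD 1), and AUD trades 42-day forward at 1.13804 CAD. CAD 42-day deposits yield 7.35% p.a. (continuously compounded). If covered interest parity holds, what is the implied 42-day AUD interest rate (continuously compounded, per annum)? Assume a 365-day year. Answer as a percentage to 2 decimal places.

T = 42/365 years.
By CIP, F/S equals the CAD-to-AUD growth ratio: 1.13804/1.1375 = 1.0004747.
CAD growth factor: e^(0.0735×42/365) = 1.0084934.
That pins the AUD growth at 1.0080149.
Take logs: ln 1.0080149 / (42/365) = 0.069376, so 6.94%.

6.94%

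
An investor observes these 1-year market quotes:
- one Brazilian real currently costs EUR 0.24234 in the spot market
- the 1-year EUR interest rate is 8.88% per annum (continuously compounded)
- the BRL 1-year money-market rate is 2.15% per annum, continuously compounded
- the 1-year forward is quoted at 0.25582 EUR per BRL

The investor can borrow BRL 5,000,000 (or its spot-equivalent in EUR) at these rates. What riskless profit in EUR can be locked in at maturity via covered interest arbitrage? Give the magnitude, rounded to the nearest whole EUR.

T = 1 year.
Invest the BRL and cover forward: 5,000,000 × 1.02173279 × 0.25582 = EUR 1,306,898.41.
Convert at spot and invest in EUR: 5,000,000 × 0.24234 × 1.092862062 = EUR 1,324,220.96.
The quoted forward undervalues BRL, so borrow BRL, convert to EUR at spot, deposit the EUR at 8.88%, and buy BRL forward at 0.25582 to cover the loan.
The gap between the two covered legs is EUR 17,323.

EUR 17,323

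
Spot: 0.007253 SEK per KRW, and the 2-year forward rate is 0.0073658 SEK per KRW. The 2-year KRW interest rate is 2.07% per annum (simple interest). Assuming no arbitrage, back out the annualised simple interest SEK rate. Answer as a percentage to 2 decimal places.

2.88%

T = 2 years.
By CIP, F/S equals the SEK-to-KRW growth ratio: 0.0073658/0.007253 = 1.0155522.
KRW growth factor: 1 + 0.0207×2 = 1.041400.
Hence g_SEK = 1.0575961.
(1.0575961 − 1)/T = 0.028798, i.e. 2.88%.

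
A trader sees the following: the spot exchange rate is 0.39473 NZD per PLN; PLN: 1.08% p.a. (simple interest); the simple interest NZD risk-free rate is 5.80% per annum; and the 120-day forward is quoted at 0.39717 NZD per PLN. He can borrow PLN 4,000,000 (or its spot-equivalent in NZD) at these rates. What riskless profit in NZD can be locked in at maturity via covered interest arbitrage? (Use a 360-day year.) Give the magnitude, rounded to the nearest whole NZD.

NZD 15,047

T = 120/360 years.
Route A — deposit PLN, sell forward: 4,000,000 × 1.003600 × 0.39717 = NZD 1,594,399.25.
Route B — convert at spot, deposit NZD: 4,000,000 × 0.39473 × 1.019333333 = NZD 1,609,445.79.
The quoted forward undervalues PLN, so borrow PLN, convert to NZD at spot, deposit the NZD at 5.80%, and buy PLN forward at 0.39717 to cover the loan.
Arbitrage profit = |1,594,399.25 − 1,609,445.79| = NZD 15,047.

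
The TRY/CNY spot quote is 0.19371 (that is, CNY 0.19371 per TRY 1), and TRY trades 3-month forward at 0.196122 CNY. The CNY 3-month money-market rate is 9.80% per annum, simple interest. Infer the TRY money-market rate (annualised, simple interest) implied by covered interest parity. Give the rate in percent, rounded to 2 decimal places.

T = 3/12 years.
CIP gives F = S · g_CNY/g_TRY, so g_CNY/g_TRY = 0.196122/0.19371 = 1.0124516.
CNY growth factor: 1 + 0.0980×3/12 = 1.024500.
That pins the TRY growth at 1.0119002.
r = (1.0119002 − 1)/(3/12) = 0.047601 → 4.76%.

4.76%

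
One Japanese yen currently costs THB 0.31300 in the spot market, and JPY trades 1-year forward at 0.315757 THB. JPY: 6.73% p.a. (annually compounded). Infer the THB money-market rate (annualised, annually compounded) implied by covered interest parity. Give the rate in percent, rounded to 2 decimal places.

T = 1 year.
CIP gives F = S · g_THB/g_JPY, so g_THB/g_JPY = 0.315757/0.313 = 1.0088083.
The JPY side grows by (1 + 0.0673)^1 = 1.067300.
Hence g_THB = 1.0767011.
Annualise: 1.0767011^(1/1) − 1 = 0.076701 = 7.67%.

7.67%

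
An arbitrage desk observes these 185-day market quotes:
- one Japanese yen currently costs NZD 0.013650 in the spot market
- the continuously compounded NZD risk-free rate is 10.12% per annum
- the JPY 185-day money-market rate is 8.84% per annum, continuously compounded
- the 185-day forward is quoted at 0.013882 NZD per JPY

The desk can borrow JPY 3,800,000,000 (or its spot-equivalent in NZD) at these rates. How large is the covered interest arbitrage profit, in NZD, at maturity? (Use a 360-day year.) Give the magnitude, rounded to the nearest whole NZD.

NZD 564,350

T = 185/360 years.
Invest the JPY and cover forward: 3,800,000,000 × 1.0464754231 × 0.013882 = NZD 55,203,252.93.
Convert at spot and invest in NZD: 3,800,000,000 × 0.013650 × 1.0533815946 = NZD 54,638,903.31.
The quoted forward overvalues JPY, so borrow NZD, buy JPY at spot, deposit the JPY at 8.84%, and sell the proceeds forward at 0.013882.
Profit = 55,203,252.93 − 54,638,903.31 = NZD 564,350.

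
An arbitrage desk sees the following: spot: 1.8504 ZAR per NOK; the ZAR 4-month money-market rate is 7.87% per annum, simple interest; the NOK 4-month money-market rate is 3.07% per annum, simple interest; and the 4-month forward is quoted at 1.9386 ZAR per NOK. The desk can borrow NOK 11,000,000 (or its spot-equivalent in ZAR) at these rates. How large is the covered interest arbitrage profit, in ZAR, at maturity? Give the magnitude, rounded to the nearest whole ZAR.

T = 4/12 years.
Keep in NOK, deliver into the forward: 11,000,000·1.0102333333·1.9386 = ZAR 21,542,821.74.
Swap to ZAR now, deposit: 11,000,000·1.8504·1.0262333333 = ZAR 20,888,363.76.
The quoted forward overvalues NOK, so borrow ZAR, buy NOK at spot, deposit the NOK at 3.07%, and sell the proceeds forward at 1.9386.
The gap between the two covered legs is ZAR 654,458.

ZAR 654,458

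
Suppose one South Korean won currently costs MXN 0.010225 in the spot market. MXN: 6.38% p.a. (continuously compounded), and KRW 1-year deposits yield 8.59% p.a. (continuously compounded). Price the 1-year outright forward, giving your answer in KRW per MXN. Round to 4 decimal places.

99.9849

T = 1 year.
MXN growth factor: e^(0.0638×1) = 1.0658792.
KRW accumulates by e^(0.0859×1) = 1.08969735.
Forward (MXN per KRW) = 0.010225 × 1.0658792 / 1.08969735 = 0.010001506.
Quoted the other way: 1/0.010001506 = 99.9849 KRW per MXN.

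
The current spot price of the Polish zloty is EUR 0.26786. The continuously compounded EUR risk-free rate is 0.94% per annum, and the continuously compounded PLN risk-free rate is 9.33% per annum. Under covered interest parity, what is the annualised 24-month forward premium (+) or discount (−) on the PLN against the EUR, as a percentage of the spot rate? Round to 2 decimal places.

T = 2 years.
F = S · g_EUR/g_PLN = 0.26786 × 1.0189778/1.2051451 = 0.22648177.
(F − S)/S ÷ T = (0.22648177 − 0.26786)/0.26786/2 = -0.077239 → -7.72%.

-7.72%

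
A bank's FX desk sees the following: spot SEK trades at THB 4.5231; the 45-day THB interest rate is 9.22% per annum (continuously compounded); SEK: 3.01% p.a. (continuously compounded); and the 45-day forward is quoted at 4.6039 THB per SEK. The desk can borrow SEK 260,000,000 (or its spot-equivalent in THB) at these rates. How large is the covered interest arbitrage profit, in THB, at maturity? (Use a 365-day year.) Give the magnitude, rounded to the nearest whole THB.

THB 12,014,252

T = 45/365 years.
Keep in SEK, deliver into the forward: 260,000,000·1.003717853037·4.6039 = THB 1,201,464,322.14.
Swap to THB now, deposit: 260,000,000·4.5231·1.011431974525 = THB 1,189,450,070.63.
The quoted forward overvalues SEK, so borrow THB, buy SEK at spot, deposit the SEK at 3.01%, and sell the proceeds forward at 4.6039.
The gap between the two covered legs is THB 12,014,252.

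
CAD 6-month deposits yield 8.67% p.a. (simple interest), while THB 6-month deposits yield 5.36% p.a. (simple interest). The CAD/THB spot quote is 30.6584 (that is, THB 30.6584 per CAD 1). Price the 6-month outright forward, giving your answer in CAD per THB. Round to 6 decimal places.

0.033143

T = 6/12 years.
THB accumulates by 1 + 0.0536×6/12 = 1.026800.
CAD accumulates by 1 + 0.0867×6/12 = 1.043350.
So F = 30.6584 × 1.026800 / 1.043350 = 30.17209 (THB/CAD).
Invert for CAD per THB: 1 / 30.17209 = 0.033143.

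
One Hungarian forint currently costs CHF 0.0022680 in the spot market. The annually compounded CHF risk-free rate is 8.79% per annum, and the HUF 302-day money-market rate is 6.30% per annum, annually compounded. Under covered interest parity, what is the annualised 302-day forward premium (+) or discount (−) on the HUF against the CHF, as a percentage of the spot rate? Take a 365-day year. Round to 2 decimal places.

T = 302/365 years.
CIP forward (CHF per HUF) = 0.002268 × 1.0721946/1.0518494 = 0.0023118684.
Annualised premium = (F − S)/S × (1/T) = (0.0023118684 − 0.002268)/0.002268 ÷ (302/365) = 2.34%.

+2.34%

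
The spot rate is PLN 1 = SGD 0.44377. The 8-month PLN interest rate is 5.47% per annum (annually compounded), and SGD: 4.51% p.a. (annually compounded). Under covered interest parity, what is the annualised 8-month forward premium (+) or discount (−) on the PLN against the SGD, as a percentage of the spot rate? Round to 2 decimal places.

-0.91%

T = 8/12 years.
No-arbitrage forward: 0.44377 × 1.0298451 / 1.036142 = 0.44107310 SGD/PLN.
(F − S)/S ÷ T = (0.44107310 − 0.44377)/0.44377/(8/12) = -0.009116 → -0.91%.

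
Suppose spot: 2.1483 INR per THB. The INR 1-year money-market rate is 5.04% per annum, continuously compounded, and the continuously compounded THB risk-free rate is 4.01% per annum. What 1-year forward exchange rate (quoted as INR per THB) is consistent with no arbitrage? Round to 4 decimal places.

2.1705

T = 1 year.
INR accumulates by e^(0.0504×1) = 1.0516917.
THB growth factor: e^(0.0401×1) = 1.0409149.
CIP: F = S · (grow INR)/(grow THB) = 2.1483 × 1.0516917/1.0409149 = 2.170542 INR per THB.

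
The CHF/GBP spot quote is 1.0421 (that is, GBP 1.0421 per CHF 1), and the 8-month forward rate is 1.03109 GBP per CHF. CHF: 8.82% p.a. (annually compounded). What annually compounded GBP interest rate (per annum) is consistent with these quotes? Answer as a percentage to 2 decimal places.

7.10%

T = 8/12 years.
By CIP, F/S equals the GBP-to-CHF growth ratio: 1.03109/1.0421 = 0.9894348.
CHF growth factor: (1 + 0.0882)^(8/12) = 1.0579679.
Hence g_GBP = 1.0467903.
r = 1.0467903^(12/8) − 1 = 0.071000 → 7.10%.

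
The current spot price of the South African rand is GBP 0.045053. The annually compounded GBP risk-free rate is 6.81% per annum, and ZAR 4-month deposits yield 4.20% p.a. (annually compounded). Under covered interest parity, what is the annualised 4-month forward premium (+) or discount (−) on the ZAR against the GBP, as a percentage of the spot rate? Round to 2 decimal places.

+2.48%

T = 4/12 years.
No-arbitrage forward: 0.045053 × 1.0222034 / 1.0138084 = 0.045426068 GBP/ZAR.
(F − S)/S ÷ T = (0.045426068 − 0.045053)/0.045053/(4/12) = 0.024842 → 2.48%.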